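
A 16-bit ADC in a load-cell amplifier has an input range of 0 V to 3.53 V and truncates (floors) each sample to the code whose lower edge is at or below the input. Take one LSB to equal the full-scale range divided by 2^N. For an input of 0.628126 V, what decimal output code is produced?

Full-scale range = 3.53 V. LSB = 3.53 V / 2^16 ≈ 53.86 µV.
(V_in − V_min) × 2^16/range = (0.628126 − (0)) × 65536/3.53 = 11661.435.
Floor → code = 11661.

11661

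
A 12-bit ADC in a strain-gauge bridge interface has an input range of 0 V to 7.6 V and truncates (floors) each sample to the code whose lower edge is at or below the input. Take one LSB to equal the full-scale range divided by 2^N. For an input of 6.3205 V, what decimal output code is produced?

V_FS = 7.6 V. LSB = 7.6 V / 2^12 ≈ 1.855 mV.
(V_in − V_min) × 2^12/range = (6.3205 − (0)) × 4096/7.6 = 3406.417.
Floor → code = 3406.

3406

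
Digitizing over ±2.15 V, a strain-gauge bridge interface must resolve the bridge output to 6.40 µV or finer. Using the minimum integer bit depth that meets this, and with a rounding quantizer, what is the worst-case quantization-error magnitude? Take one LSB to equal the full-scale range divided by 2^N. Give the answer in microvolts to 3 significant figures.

Full-scale range = 2.15 V − (-2.15 V) = 4.3 V.
Need 2^N ≥ 4.3 V / 6.40 µV = 671900 → N_min = 20.
LSB = 4.3 V / 2^20 = 4.1008 µV.
Max error for round-to-nearest is LSB/2 = 2.05 µV.

2.05 µV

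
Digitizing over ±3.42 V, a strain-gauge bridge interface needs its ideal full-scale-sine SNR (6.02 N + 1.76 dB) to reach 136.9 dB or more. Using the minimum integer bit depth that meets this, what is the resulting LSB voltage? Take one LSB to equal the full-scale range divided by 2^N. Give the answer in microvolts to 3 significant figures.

Range = 3.42 − (-3.42) = 6.84 V.
Required N = ⌈(136.9 − 1.76)/6.02⌉ = ⌈22.449⌉ = 23.
Step size = 6.84/8388608 V = 0.815 µV.

0.815 µV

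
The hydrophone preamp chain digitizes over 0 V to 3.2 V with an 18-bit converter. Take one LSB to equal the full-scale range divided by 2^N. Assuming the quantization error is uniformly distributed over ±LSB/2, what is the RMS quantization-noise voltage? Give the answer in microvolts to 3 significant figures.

Span = 3.2 V.
One LSB is 3.2 V / 262144 = 12.207 µV.
V_rms = LSB/√12 = 12.207 µV / √12 = 3.52 µV.

3.52 µV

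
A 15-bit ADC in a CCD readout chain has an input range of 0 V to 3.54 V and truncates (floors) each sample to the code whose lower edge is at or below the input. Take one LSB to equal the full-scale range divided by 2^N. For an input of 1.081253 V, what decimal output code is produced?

10008

Span = 3.54 V. LSB = 3.54 V / 2^15 ≈ 108.0 µV.
V_in − V_min = 1.081253 − (0) = 1.081253 V.
Divide by LSB: 1.081253 × 32768/3.54 = 10008.6153.
Truncating gives code 10008.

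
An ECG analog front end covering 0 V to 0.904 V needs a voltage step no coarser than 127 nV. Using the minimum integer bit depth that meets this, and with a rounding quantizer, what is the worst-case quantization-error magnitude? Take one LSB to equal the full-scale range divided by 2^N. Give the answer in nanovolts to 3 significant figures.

Span = 0.904 V.
Levels needed ≥ 0.904/127 nV = 7.118e6. 2^23 = 8388608 suffices, so N_min = 23.
LSB = 0.904 V / 2^23 = 107.77 nV.
Half an LSB is 53.9 nV.

53.9 nV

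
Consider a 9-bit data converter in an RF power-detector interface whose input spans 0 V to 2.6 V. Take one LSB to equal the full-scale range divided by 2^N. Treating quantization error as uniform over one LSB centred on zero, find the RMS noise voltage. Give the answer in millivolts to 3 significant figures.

Span = 2.6 V.
Step size = 2.6/512 V = 5.0781 mV.
RMS of a uniform error over width LSB is LSB/√12 = 1.47 mV.

1.47 mV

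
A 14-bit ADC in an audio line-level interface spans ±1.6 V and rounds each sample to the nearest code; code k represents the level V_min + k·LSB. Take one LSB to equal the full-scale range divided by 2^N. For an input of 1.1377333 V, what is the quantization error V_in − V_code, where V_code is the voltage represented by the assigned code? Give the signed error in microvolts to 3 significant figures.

+38.0 µV

The full-scale span is 1.6 − (-1.6) = 3.2 V. LSB = 3.2 V / 2^14 ≈ 195.3 µV.
Position in LSBs: (1.1377333 − (-1.6)) × 16384/3.2 = 14017.1945; rounding gives k = 14017.
V_code = V_min + k × range/2^14 = -1.6 + 14017 × 3.2/16384 = 1.1376953125 V.
e = 1.1377333 − (1.1376953125) = +38.0 µV.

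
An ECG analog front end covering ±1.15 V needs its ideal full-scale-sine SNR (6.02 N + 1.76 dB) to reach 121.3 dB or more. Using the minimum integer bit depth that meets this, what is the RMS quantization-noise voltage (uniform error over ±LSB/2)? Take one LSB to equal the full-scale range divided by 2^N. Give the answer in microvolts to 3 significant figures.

0.633 µV

Span: 1.15 V − (-1.15 V) = 2.3 V.
6.02 N + 1.76 ≥ 121.3 gives N ≥ 19.857, so the minimum integer is 20.
LSB = 2.3 V / 2^20 = 2.1935 µV.
RMS noise = LSB/√12 = 0.633 µV.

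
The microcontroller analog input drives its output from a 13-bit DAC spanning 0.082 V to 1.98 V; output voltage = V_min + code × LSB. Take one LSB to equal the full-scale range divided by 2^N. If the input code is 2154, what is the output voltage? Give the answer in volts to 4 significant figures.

Span: 1.98 V − (0.082 V) = 1.898 V. LSB = 1.898 V / 2^13.
Output = V_min + (2154/8192) × range = 0.082 + 0.262939 × 1.898 V
      = 0.082 V + 0.499059 V = 0.581059 V.

0.5811 V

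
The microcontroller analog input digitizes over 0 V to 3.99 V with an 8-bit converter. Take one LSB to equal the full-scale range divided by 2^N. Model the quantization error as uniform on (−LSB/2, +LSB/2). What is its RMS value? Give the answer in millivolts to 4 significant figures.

4.499 mV

Range is 3.99 V.
One LSB is 3.99 V / 256 = 15.5859 mV.
RMS of a uniform error over width LSB is LSB/√12 = 4.499 mV.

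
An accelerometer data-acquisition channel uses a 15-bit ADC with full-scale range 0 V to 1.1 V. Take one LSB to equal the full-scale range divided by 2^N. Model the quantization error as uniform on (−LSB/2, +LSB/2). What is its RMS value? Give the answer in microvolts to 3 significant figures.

Range is 1.1 V.
LSB = 1.1 V ÷ 2^15 = 1.1/32768 V = 33.569 µV.
σ_q = LSB/√12 = 33.569 µV/3.4641 = 9.69 µV.

9.69 µV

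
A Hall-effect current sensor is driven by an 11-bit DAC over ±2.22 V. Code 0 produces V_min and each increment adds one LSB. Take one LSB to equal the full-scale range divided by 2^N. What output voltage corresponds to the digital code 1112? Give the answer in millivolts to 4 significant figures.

190.8 mV

Full-scale range = 2.22 V − (-2.22 V) = 4.44 V. LSB = 4.44 V / 2^11.
V_out = -2.22 + 1112 × (4.44/2048) V
      = -2.22 V + 2.41078 V = 0.190781 V.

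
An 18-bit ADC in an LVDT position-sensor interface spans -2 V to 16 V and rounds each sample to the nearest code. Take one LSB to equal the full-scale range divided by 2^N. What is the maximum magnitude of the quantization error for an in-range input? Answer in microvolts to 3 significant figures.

Span: 16 V − (-2 V) = 18 V.
Step size = 18/262144 V = 68.665 µV.
Worst-case error for round-to-nearest is half an LSB: 34.3 µV.

34.3 µV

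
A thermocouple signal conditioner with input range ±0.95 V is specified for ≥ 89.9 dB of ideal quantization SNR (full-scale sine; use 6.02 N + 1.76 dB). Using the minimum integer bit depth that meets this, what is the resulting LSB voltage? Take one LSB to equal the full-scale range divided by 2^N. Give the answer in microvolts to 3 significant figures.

Full-scale range = 0.95 V − (-0.95 V) = 1.9 V.
N ≥ (89.9 − 1.76)/6.02 = 14.641 → N_min = 15.
LSB = 1.9 V ÷ 2^15 = 1.9/32768 V = 58.0 µV.

58.0 µV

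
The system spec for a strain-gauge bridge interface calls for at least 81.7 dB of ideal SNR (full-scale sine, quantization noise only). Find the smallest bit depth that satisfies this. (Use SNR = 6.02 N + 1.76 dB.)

6.02 N + 1.76 ≥ 81.7 gives N ≥ 13.279, so the minimum integer is 14.

14 bits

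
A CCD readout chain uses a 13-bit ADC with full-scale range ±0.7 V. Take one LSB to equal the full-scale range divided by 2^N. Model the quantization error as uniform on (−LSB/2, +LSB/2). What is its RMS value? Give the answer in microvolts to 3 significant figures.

49.3 µV

Span: 0.7 V − (-0.7 V) = 1.4 V.
LSB = 1.4 V ÷ 2^13 = 1.4/8192 V = 170.90 µV.
For a uniform distribution on [−LSB/2, +LSB/2], V_rms = LSB/√12 = 170.90 µV/3.4641 = 49.3 µV.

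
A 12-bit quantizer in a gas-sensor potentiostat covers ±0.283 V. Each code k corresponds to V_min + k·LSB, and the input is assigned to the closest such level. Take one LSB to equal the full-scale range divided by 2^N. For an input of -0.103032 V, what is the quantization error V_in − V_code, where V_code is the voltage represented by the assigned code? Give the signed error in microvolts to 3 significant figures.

+53.0 µV

The full-scale span is 0.283 − (-0.283) = 0.566 V. LSB = 0.566 V / 2^12 ≈ 138.2 µV.
(V_in − V_min)/LSB = (-0.103032 − (-0.283)) × 4096/0.566 = 1302.3833 → nearest code k = 1302.
Reconstructed level: -0.283 + 1302 × 0.566/4096 V = -0.1030849609 V.
e = -0.103032 − (-0.1030849609) = +53.0 µV.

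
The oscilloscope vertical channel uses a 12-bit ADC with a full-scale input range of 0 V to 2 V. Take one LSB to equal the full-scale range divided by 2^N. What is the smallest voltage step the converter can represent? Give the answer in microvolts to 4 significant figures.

488.3 µV

Span = 2 V.
Number of codes = 2^12 = 4096.
LSB = 2 V / 2^12 = 488.3 µV.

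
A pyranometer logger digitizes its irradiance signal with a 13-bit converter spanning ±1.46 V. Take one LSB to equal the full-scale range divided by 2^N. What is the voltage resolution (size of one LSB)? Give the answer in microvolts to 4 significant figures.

356.4 µV

Full-scale range = 1.46 V − (-1.46 V) = 2.92 V.
2^13 = 8192 levels.
Step size = 2.92/8192 V = 356.4 µV.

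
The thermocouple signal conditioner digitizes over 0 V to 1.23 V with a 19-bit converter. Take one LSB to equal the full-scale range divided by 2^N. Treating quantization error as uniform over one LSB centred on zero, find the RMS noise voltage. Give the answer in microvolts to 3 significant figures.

Span = 1.23 V.
LSB = 1.23 V ÷ 2^19 = 1.23/524288 V = 2.3460 µV.
For a uniform distribution on [−LSB/2, +LSB/2], V_rms = LSB/√12 = 2.3460 µV/3.4641 = 0.677 µV.

0.677 µV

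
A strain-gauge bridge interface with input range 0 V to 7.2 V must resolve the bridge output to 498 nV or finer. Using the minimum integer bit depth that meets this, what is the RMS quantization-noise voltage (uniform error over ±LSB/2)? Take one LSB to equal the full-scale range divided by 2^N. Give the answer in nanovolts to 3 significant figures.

Span = 7.2 V.
7.2 V / 498 nV = 1.446e7. Since 2^23 = 8388608 and 2^24 = 16777216, N = 24.
LSB = 7.2 V ÷ 2^24 = 7.2/16777216 V = 429.15 nV.
V_rms = LSB/√12 = 124 nV.

124 nV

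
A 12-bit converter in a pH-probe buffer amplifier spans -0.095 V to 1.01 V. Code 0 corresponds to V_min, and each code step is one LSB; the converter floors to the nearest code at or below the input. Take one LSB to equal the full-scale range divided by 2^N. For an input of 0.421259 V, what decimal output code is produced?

Span: 1.01 V − (-0.095 V) = 1.105 V. LSB = 1.105 V / 2^12 ≈ 269.8 µV.
(V_in − V_min) × 2^12/range = (0.421259 − (-0.095)) × 4096/1.105 = 1913.662.
Floor → code = 1913.

1913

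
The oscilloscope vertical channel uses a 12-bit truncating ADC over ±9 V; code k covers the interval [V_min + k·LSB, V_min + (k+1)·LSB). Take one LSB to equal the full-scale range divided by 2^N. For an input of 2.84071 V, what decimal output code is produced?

2694

Range = 9 − (-9) = 18 V. LSB = 18 V / 2^12 ≈ 4.395 mV.
code = ⌊(V_in − V_min)/LSB⌋ = ⌊(V_in − V_min) × 2^12 / range⌋
     = ⌊(2.84071 − (-9)) × 4096 / 18⌋ = ⌊11.84071 × 4096/18⌋
     = ⌊2694.419⌋ = 2694.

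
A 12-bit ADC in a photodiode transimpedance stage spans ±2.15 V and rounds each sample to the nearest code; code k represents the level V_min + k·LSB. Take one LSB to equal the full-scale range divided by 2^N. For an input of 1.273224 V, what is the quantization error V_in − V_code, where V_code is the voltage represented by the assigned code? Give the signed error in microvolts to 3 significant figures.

Full-scale range = 2.15 V − (-2.15 V) = 4.3 V. LSB = 4.3 V / 2^12 ≈ 1.050 mV.
(1.273224 − (-2.15)) / LSB = 3.423224 × 4096/4.3 = 3260.8199. Nearest integer: k = 3261.
Reconstructed level: -2.15 + 3261 × 4.3/4096 V = 1.273413086 V.
V_in − V_code = 1.273224 − (1.273413086) = −189 µV.

−189 µV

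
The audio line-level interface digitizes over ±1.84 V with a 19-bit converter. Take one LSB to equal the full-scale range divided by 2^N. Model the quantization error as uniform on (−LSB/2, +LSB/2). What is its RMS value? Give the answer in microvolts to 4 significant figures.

2.026 µV

The full-scale span is 1.84 − (-1.84) = 3.68 V.
LSB = 3.68 V / 2^19 = 7.01904 µV.
V_rms = LSB/√12 = 7.01904 µV / √12 = 2.026 µV.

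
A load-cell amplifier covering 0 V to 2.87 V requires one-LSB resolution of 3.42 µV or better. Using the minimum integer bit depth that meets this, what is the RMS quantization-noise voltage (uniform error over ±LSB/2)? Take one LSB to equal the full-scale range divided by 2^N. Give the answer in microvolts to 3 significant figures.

Range is 2.87 V.
Levels needed ≥ 2.87/3.42 µV = 839200. 2^20 = 1048576 suffices, so N_min = 20.
Step size = 2.87/1048576 V = 2.7370 µV.
RMS noise = LSB/√12 = 0.790 µV.

0.790 µV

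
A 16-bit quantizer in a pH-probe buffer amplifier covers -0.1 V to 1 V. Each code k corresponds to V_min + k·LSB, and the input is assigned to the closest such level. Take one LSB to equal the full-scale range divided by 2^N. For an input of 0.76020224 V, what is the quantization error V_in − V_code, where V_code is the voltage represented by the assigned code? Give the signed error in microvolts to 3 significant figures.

Span: 1 V − (-0.1 V) = 1.1 V. LSB = 1.1 V / 2^16 ≈ 16.78 µV.
(0.76020224 − (-0.1)) / LSB = 0.86020224 × 65536/1.1 = 51249.2855. Nearest integer: k = 51249.
V_code = -0.1 + (51249/65536) × 1.1 = 0.76019744873 V.
Error = V_in − V_code = 0.76020224 − (0.76019744873) = +4.79 µV.

+4.79 µV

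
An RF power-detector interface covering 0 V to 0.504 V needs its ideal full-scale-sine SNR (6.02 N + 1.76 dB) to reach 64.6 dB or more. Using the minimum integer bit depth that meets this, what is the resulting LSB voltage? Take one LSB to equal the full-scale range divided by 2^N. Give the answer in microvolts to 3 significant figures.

Full-scale range = 0.504 V.
6.02 N + 1.76 ≥ 64.6 gives N ≥ 10.439, so the minimum integer is 11.
LSB = 0.504 V / 2^11 = 246 µV.

246 µV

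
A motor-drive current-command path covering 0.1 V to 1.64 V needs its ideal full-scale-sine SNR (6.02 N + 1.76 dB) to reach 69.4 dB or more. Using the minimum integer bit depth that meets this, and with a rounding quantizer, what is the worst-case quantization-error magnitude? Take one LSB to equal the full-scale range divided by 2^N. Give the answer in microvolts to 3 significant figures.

188 µV

Range = 1.64 − (0.1) = 1.54 V.
N ≥ (69.4 − 1.76)/6.02 = 11.236 → N_min = 12.
LSB = 1.54 V / 2^12 = 375.98 µV.
|e|_max = LSB/2 = 188 µV.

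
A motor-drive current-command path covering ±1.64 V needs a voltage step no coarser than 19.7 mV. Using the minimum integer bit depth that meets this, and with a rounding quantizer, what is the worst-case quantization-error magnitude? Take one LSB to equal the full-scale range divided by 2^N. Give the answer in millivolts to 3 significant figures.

6.41 mV

Full-scale range = 1.64 V − (-1.64 V) = 3.28 V.
Required number of levels: 3.28/19.7 mV = 166.50; smallest N with 2^N ≥ that is 8.
LSB = 3.28 V / 2^8 = 12.813 mV.
Max error for round-to-nearest is LSB/2 = 6.41 mV.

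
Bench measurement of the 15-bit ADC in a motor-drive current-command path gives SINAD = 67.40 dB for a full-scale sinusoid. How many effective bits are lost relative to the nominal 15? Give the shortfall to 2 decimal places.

4.10 bits

Effective bits = (67.40 − 1.76)/6.02 = 10.9037.
15 − 10.9037 = 4.10 bits below nominal.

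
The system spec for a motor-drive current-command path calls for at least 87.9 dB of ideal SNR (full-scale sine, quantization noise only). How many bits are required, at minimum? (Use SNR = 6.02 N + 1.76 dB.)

15 bits

6.02 N + 1.76 ≥ 87.9 gives N ≥ 14.309, so the minimum integer is 15.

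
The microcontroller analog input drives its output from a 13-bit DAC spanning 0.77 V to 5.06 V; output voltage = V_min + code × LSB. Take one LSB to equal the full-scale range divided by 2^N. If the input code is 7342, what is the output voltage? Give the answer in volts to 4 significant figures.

Span: 5.06 V − (0.77 V) = 4.29 V. LSB = 4.29 V / 2^13.
V_out = V_min + code × LSB = 0.77 V + 7342 × 4.29 V / 8192
      = 0.77 + 3.84487 = 4.61487 V.

4.615 V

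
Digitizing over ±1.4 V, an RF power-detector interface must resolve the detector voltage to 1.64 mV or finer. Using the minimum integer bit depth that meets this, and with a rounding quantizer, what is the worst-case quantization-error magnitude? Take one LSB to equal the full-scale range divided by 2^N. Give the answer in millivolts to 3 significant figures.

0.684 mV

Full-scale range = 1.4 V − (-1.4 V) = 2.8 V.
2.8 V / 1.64 mV = 1707. Since 2^10 = 1024 and 2^11 = 2048, N = 11.
One LSB is 2.8 V / 2048 = 1.3672 mV.
Half an LSB is 0.684 mV.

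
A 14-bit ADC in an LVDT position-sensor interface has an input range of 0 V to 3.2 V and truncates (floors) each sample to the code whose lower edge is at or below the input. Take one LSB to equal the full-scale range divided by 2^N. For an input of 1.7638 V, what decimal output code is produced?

9030

V_FS = 3.2 V. LSB = 3.2 V / 2^14 ≈ 195.3 µV.
V_in − V_min = 1.7638 − (0) = 1.7638 V.
Divide by LSB: 1.7638 × 16384/3.2 = 9030.6560.
Truncating gives code 9030.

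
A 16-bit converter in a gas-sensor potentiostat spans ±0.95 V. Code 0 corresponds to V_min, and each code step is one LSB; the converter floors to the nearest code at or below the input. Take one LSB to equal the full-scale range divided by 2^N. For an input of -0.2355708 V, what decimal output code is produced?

Span: 0.95 V − (-0.95 V) = 1.9 V. LSB = 1.9 V / 2^16 ≈ 28.99 µV.
code = ⌊(V_in − V_min)/LSB⌋ = ⌊(V_in − V_min) × 2^16 / range⌋
     = ⌊(-0.2355708 − (-0.95)) × 65536 / 1.9⌋ = ⌊0.7144292 × 65536/1.9⌋
     = ⌊24642.543⌋ = 24642.

24642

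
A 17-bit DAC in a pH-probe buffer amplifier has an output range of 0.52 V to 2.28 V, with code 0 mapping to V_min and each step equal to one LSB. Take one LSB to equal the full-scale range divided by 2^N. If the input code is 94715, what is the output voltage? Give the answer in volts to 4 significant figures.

The full-scale span is 2.28 − (0.52) = 1.76 V. LSB = 1.76 V / 2^17.
V_out = V_min + code × LSB = 0.52 V + 94715 × 1.76 V / 131072
      = 0.52 V + 1.27181 V = 1.79181 V.

1.792 V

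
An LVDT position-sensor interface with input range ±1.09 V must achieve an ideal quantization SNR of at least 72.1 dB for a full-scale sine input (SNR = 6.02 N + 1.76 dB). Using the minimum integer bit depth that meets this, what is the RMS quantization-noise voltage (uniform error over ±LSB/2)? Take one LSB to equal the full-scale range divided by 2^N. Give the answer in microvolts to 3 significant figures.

154 µV

Span: 1.09 V − (-1.09 V) = 2.18 V.
Solving 6.02 N ≥ 72.1 − 1.76: N ≥ 11.684. Round up → N = 12.
Step size = 2.18/4096 V = 0.53223 mV.
RMS noise = LSB/√12 = 154 µV.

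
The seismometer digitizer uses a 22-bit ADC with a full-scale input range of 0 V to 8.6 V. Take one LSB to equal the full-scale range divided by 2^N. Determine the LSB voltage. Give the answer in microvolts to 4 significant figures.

V_FS = 8.6 V.
Number of codes = 2^22 = 4194304.
Step size = 8.6/4194304 V = 2.050 µV.

2.050 µV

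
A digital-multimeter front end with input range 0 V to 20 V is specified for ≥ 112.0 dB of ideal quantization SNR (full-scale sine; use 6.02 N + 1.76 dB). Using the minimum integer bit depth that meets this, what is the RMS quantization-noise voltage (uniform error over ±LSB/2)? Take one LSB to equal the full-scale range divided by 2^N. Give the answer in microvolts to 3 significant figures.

11.0 µV

V_FS = 20 V.
N ≥ (112.0 − 1.76)/6.02 = 18.312 → N_min = 19.
One LSB is 20 V / 524288 = 38.147 µV.
V_rms = LSB/√12 = 11.0 µV.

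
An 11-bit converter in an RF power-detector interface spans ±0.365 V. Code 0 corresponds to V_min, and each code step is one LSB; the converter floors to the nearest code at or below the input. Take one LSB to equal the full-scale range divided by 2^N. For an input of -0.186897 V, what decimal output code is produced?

499

The full-scale span is 0.365 − (-0.365) = 0.73 V. LSB = 0.73 V / 2^11 ≈ 356.4 µV.
(V_in − V_min) × 2^11/range = (-0.186897 − (-0.365)) × 2048/0.73 = 499.664.
Floor → code = 499.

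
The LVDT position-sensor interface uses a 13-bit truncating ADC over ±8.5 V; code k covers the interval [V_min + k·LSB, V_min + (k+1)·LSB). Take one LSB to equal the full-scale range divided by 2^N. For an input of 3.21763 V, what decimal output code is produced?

The full-scale span is 8.5 − (-8.5) = 17 V. LSB = 17 V / 2^13 ≈ 2.075 mV.
code = ⌊(V_in − V_min)/LSB⌋ = ⌊(V_in − V_min) × 2^13 / range⌋
     = ⌊(3.21763 − (-8.5)) × 8192 / 17⌋ = ⌊11.71763 × 8192/17⌋
     = ⌊5646.519⌋ = 5646.

5646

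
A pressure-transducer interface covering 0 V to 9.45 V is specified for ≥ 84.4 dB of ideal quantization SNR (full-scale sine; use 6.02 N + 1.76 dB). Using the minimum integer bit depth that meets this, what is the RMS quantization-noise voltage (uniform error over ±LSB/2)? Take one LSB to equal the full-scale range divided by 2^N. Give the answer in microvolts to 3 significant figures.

167 µV

V_FS = 9.45 V.
Solving 6.02 N ≥ 84.4 − 1.76: N ≥ 13.728. Round up → N = 14.
One LSB is 9.45 V / 16384 = 0.57678 mV.
σ_q = LSB/√12 = 0.57678 mV/3.4641 = 167 µV.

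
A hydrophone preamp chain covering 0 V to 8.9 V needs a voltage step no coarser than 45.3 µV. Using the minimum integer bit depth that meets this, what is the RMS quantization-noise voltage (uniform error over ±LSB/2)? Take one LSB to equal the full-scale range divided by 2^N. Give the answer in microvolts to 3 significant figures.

9.80 µV

V_FS = 8.9 V.
Levels needed ≥ 8.9/45.3 µV = 196500. 2^18 = 262144 suffices, so N_min = 18.
LSB = 8.9 V / 2^18 = 33.951 µV.
σ_q = LSB/√12 = 33.951 µV/3.4641 = 9.80 µV.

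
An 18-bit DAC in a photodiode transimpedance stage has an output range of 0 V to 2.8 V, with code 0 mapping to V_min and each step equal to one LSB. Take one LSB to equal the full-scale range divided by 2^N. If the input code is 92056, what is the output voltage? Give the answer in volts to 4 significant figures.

0.9833 V

Span = 2.8 V. LSB = 2.8 V / 2^18.
Output = V_min + (92056/262144) × range = 0 + 0.351166 × 2.8 V
      = 0 V + 0.983264 V = 0.983264 V.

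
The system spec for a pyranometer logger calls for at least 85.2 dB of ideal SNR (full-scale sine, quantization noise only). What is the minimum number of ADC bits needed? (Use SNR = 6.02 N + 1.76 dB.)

Solving 6.02 N ≥ 85.2 − 1.76: N ≥ 13.860. Round up → N = 14.

14 bits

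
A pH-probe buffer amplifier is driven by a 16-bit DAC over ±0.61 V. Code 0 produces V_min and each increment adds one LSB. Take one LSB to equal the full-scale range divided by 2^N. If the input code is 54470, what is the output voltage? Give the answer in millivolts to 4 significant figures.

404.0 mV

Span: 0.61 V − (-0.61 V) = 1.22 V. LSB = 1.22 V / 2^16.
V_out = V_min + code × LSB = -0.61 V + 54470 × 1.22 V / 65536
      = -0.61 V + 1.01400 V = 0.403998 V.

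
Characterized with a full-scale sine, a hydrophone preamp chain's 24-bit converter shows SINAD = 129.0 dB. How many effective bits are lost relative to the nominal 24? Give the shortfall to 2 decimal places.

Effective bits = (129.0 − 1.76)/6.02 = 21.1362.
Shortfall = 24 − 21.1362 = 2.8638 bits.

2.86 bits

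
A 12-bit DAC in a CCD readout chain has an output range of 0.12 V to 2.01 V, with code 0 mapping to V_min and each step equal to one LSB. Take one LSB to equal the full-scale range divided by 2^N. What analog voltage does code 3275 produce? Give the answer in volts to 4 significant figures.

Range = 2.01 − (0.12) = 1.89 V. LSB = 1.89 V / 2^12.
Output = V_min + (3275/4096) × range = 0.12 + 0.799561 × 1.89 V
      = 0.12 + 1.51117 = 1.63117 V.

1.631 V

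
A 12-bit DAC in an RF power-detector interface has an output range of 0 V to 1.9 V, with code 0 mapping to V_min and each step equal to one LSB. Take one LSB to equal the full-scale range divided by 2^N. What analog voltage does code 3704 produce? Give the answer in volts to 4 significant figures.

Full-scale range = 1.9 V. LSB = 1.9 V / 2^12.
Output = V_min + (3704/4096) × range = 0 + 0.904297 × 1.9 V
      = 0 + 1.71816 = 1.71816 V.

1.718 V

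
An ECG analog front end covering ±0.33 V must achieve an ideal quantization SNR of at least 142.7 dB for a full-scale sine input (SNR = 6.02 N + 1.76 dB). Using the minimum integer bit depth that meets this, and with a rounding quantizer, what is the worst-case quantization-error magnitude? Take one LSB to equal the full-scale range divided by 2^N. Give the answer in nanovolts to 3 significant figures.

19.7 nV

Range = 0.33 − (-0.33) = 0.66 V.
Required N = ⌈(142.7 − 1.76)/6.02⌉ = ⌈23.412⌉ = 24.
LSB = 0.66 V ÷ 2^24 = 0.66/16777216 V = 39.339 nV.
Half an LSB is 19.7 nV.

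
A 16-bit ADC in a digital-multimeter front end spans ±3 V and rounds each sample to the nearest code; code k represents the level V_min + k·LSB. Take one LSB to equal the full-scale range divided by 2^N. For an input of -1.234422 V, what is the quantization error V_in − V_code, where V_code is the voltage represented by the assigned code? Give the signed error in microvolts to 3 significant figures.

−16.5 µV

Span: 3 V − (-3 V) = 6 V. LSB = 6 V / 2^16 ≈ 91.55 µV.
(V_in − V_min)/LSB = (-1.234422 − (-3)) × 65536/6 = 19284.8200 → nearest code k = 19285.
V_code = -3 + (19285/65536) × 6 = -1.2344055176 V.
Error = V_in − V_code = -1.234422 − (-1.2344055176) = −16.5 µV.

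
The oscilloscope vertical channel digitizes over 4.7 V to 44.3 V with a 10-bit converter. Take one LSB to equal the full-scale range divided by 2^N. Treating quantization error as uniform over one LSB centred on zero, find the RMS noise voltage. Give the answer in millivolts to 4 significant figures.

11.16 mV

Full-scale range = 44.3 V − (4.7 V) = 39.6 V.
LSB = 39.6 V ÷ 2^10 = 39.6/1024 V = 38.6719 mV.
RMS of a uniform error over width LSB is LSB/√12 = 11.16 mV.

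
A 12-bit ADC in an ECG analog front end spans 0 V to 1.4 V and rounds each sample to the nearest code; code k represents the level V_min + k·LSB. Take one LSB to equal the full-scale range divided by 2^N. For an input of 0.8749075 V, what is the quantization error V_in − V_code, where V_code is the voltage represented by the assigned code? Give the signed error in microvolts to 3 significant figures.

Full-scale range = 1.4 V. LSB = 1.4 V / 2^12 ≈ 341.8 µV.
Position in LSBs: (0.8749075 − (0)) × 4096/1.4 = 2559.7294; rounding gives k = 2560.
Reconstructed level: 0 + 2560 × 1.4/4096 V = 0.8750000000 V.
Error = V_in − V_code = 0.8749075 − (0.8750000000) = −92.5 µV.

−92.5 µV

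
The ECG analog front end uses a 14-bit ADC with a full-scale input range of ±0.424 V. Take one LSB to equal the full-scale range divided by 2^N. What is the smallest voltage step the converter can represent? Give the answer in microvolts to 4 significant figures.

Full-scale range = 0.424 V − (-0.424 V) = 0.848 V.
2^14 = 16384 levels.
One LSB is 0.848 V / 16384 = 51.76 µV.

51.76 µV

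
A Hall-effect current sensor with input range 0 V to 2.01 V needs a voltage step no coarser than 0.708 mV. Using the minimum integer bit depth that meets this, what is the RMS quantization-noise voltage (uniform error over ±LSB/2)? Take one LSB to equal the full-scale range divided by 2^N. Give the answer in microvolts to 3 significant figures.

142 µV

Full-scale range = 2.01 V.
Need 2^N ≥ 2.01 V / 0.708 mV = 2839 → N_min = 12.
One LSB is 2.01 V / 4096 = 490.72 µV.
σ_q = LSB/√12 = 490.72 µV/3.4641 = 142 µV.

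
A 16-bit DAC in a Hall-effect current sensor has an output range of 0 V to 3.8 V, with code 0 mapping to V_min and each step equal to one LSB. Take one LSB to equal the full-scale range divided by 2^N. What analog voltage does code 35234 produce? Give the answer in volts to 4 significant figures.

V_FS = 3.8 V. LSB = 3.8 V / 2^16.
V_out = 0 + 35234 × (3.8/65536) V
      = 0 V + 2.04299 V = 2.04299 V.

2.043 V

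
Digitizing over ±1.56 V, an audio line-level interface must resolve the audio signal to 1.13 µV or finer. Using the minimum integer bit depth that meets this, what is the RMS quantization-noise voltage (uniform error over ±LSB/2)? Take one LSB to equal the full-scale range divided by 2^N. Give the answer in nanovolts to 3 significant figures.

Full-scale range = 1.56 V − (-1.56 V) = 3.12 V.
Need 2^N ≥ 3.12 V / 1.13 µV = 2.761e6 → N_min = 22.
LSB = 3.12 V ÷ 2^22 = 3.12/4194304 V = 0.74387 µV.
V_rms = LSB/√12 = 215 nV.

215 nV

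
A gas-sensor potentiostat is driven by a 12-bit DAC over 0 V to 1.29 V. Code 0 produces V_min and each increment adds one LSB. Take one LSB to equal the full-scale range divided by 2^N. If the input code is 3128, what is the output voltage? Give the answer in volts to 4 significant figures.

Full-scale range = 1.29 V. LSB = 1.29 V / 2^12.
Output = V_min + (3128/4096) × range = 0 + 0.763672 × 1.29 V
      = 0 V + 0.985137 V = 0.985137 V.

0.9851 V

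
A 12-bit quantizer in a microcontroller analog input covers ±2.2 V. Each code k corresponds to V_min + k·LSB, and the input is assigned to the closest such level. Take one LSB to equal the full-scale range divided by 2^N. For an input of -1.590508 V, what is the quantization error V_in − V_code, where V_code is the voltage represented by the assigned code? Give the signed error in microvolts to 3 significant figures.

Span: 2.2 V − (-2.2 V) = 4.4 V. LSB = 4.4 V / 2^12 ≈ 1.074 mV.
Position in LSBs: (-1.590508 − (-2.2)) × 4096/4.4 = 567.3816; rounding gives k = 567.
V_code = V_min + k × range/2^12 = -2.2 + 567 × 4.4/4096 = -1.590917969 V.
V_in − V_code = -1.590508 − (-1.590917969) = +410 µV.

+410 µV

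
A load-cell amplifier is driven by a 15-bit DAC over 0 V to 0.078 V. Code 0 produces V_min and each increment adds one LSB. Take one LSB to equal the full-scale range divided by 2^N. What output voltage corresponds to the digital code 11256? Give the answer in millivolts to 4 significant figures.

26.79 mV

V_FS = 0.078 V. LSB = 0.078 V / 2^15.
V_out = 0 + 11256 × (0.078/32768) V
      = 0 + 0.0267935 = 0.0267935 V.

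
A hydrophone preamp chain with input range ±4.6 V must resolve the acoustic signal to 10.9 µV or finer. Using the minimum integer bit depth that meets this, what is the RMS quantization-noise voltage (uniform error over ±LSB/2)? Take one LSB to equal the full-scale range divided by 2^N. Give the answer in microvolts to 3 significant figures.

Full-scale range = 4.6 V − (-4.6 V) = 9.2 V.
Required number of levels: 9.2/10.9 µV = 844040; smallest N with 2^N ≥ that is 20.
Step size = 9.2/1048576 V = 8.7738 µV.
V_rms = LSB/√12 = 2.53 µV.

2.53 µV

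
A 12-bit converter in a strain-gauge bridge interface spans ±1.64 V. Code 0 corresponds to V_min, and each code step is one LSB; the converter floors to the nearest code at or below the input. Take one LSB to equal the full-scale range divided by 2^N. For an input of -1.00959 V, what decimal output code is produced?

The full-scale span is 1.64 − (-1.64) = 3.28 V. LSB = 3.28 V / 2^12 ≈ 0.8008 mV.
code = ⌊(V_in − V_min)/LSB⌋ = ⌊(V_in − V_min) × 2^12 / range⌋
     = ⌊(-1.00959 − (-1.64)) × 4096 / 3.28⌋ = ⌊0.63041 × 4096/3.28⌋
     = ⌊787.244⌋ = 787.

787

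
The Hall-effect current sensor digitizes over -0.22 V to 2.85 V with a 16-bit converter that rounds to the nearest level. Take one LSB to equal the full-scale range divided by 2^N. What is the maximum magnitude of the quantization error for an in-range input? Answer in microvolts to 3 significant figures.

23.4 µV

Full-scale range = 2.85 V − (-0.22 V) = 3.07 V.
Step size = 3.07/65536 V = 46.844 µV.
A rounding quantizer has |error| ≤ LSB/2 = 23.4 µV.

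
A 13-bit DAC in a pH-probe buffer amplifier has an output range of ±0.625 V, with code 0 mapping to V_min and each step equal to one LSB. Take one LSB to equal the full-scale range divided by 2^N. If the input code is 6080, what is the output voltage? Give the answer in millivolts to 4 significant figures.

Span: 0.625 V − (-0.625 V) = 1.25 V. LSB = 1.25 V / 2^13.
V_out = V_min + code × LSB = -0.625 V + 6080 × 1.25 V / 8192
      = -0.625 + 0.927734 = 0.302734 V.

302.7 mV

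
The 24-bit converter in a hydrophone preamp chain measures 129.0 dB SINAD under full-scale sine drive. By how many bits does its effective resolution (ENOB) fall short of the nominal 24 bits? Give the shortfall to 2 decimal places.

2.86 bits

ENOB = (SINAD − 1.76)/6.02 = (129.0 − 1.76)/6.02 = 21.1362 bits.
24 − 21.1362 = 2.86 bits below nominal.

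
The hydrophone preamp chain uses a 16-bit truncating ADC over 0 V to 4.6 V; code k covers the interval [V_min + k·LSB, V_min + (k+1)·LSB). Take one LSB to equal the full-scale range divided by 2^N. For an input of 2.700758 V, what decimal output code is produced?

38477

Span = 4.6 V. LSB = 4.6 V / 2^16 ≈ 70.19 µV.
(V_in − V_min) × 2^16/range = (2.700758 − (0)) × 65536/4.6 = 38477.582.
Floor → code = 38477.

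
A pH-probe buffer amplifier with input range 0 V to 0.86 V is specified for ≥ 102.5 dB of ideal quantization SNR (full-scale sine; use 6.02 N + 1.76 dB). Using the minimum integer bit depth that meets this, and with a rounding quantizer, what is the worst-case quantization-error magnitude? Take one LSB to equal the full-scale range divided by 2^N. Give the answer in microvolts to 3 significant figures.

Full-scale range = 0.86 V.
6.02 N + 1.76 ≥ 102.5 gives N ≥ 16.734, so the minimum integer is 17.
LSB = 0.86 V ÷ 2^17 = 0.86/131072 V = 6.5613 µV.
Max error for round-to-nearest is LSB/2 = 3.28 µV.

3.28 µV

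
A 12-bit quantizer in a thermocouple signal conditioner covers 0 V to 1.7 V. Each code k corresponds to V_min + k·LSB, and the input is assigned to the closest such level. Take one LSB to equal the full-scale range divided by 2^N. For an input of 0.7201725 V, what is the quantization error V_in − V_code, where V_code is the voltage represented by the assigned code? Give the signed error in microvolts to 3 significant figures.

Full-scale range = 1.7 V. LSB = 1.7 V / 2^12 ≈ 415.0 µV.
(V_in − V_min)/LSB = (0.7201725 − (0)) × 4096/1.7 = 1735.1921 → nearest code k = 1735.
V_code = V_min + k × range/2^12 = 0 + 1735 × 1.7/4096 = 0.7200927734 V.
V_in − V_code = 0.7201725 − (0.7200927734) = +79.7 µV.

+79.7 µV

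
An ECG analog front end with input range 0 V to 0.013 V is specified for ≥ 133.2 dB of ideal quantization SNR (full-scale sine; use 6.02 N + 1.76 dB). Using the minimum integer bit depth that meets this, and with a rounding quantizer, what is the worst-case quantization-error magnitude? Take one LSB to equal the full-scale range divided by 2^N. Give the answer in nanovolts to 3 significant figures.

1.55 nV

Span = 0.013 V.
Solving 6.02 N ≥ 133.2 − 1.76: N ≥ 21.834. Round up → N = 22.
LSB = 0.013 V ÷ 2^22 = 0.013/4194304 V = 3.0994 nV.
Max error for round-to-nearest is LSB/2 = 1.55 nV.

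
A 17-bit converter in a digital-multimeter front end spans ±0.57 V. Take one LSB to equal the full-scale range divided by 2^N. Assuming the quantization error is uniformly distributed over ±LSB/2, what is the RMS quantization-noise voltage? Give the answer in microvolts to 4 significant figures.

2.511 µV

Full-scale range = 0.57 V − (-0.57 V) = 1.14 V.
One LSB is 1.14 V / 131072 = 8.69751 µV.
V_rms = LSB/√12 = 8.69751 µV / √12 = 2.511 µV.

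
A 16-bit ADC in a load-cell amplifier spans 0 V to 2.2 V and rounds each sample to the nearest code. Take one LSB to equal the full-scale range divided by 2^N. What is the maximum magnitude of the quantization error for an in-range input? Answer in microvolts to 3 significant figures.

16.8 µV

V_FS = 2.2 V.
One LSB is 2.2 V / 65536 = 33.569 µV.
A rounding quantizer has |error| ≤ LSB/2 = 16.8 µV.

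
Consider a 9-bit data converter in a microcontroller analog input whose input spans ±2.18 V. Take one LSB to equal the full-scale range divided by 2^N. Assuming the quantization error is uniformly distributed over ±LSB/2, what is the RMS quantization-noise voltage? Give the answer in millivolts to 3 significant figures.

2.46 mV

The full-scale span is 2.18 − (-2.18) = 4.36 V.
Step size = 4.36/512 V = 8.5156 mV.
For a uniform distribution on [−LSB/2, +LSB/2], V_rms = LSB/√12 = 8.5156 mV/3.4641 = 2.46 mV.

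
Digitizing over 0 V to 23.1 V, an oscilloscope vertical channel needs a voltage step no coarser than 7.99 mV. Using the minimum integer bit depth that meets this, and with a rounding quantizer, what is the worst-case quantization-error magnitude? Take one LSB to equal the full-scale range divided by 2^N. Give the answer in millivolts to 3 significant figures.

2.82 mV

Full-scale range = 23.1 V.
Levels needed ≥ 23.1/7.99 mV = 2891. 2^12 = 4096 suffices, so N_min = 12.
Step size = 23.1/4096 V = 5.6396 mV.
Max error for round-to-nearest is LSB/2 = 2.82 mV.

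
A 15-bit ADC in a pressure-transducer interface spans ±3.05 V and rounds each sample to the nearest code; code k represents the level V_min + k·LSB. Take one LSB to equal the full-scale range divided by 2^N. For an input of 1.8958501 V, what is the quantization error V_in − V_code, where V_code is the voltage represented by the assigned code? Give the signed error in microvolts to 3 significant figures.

Full-scale range = 3.05 V − (-3.05 V) = 6.1 V. LSB = 6.1 V / 2^15 ≈ 186.2 µV.
Position in LSBs: (1.8958501 − (-3.05)) × 32768/6.1 = 26568.1338; rounding gives k = 26568.
V_code = V_min + k × range/2^15 = -3.05 + 26568 × 6.1/32768 = 1.8958251953 V.
V_in − V_code = 1.8958501 − (1.8958251953) = +24.9 µV.

+24.9 µV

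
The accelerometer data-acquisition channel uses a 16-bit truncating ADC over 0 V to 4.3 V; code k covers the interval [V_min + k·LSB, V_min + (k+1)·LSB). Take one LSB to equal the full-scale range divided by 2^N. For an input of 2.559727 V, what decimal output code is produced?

39012

Range is 4.3 V. LSB = 4.3 V / 2^16 ≈ 65.61 µV.
code = ⌊(V_in − V_min)/LSB⌋ = ⌊(V_in − V_min) × 2^16 / range⌋
     = ⌊(2.559727 − (0)) × 65536 / 4.3⌋ = ⌊2.559727 × 65536/4.3⌋
     = ⌊39012.621⌋ = 39012.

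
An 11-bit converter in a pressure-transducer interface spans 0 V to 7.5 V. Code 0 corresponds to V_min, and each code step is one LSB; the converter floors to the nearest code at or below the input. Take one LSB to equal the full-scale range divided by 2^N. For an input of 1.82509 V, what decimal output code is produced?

498

Range is 7.5 V. LSB = 7.5 V / 2^11 ≈ 3.662 mV.
code = ⌊(V_in − V_min)/LSB⌋ = ⌊(V_in − V_min) × 2^11 / range⌋
     = ⌊(1.82509 − (0)) × 2048 / 7.5⌋ = ⌊1.82509 × 2048/7.5⌋
     = ⌊498.371⌋ = 498.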